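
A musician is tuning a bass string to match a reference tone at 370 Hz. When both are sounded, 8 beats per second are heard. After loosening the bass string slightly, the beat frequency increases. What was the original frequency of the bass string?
362 Hz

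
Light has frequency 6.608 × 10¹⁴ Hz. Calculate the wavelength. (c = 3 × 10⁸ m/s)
λ = c/f = 454 nm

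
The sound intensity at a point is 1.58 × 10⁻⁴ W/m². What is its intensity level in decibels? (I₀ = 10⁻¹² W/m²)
β = 10·log₁₀(I/I₀) = 81.99 dB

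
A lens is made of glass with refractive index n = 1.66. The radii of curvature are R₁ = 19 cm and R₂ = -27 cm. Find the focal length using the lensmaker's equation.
1/f = (n − 1)(1/R₁ − 1/R₂) → f = 16.9 cm (converging lens)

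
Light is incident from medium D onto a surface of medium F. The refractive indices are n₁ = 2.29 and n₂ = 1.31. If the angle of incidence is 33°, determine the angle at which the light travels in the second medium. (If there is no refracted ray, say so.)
sin θ₂ = (n₁/n₂)·sin θ₁ = 0.9521 → θ₂ = 72.19°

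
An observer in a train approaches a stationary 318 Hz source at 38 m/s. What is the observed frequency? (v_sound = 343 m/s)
f_obs = f·(v + v_o)/v = 353.2 Hz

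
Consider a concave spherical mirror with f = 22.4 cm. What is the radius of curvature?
R = 2|f| = 44.8 cm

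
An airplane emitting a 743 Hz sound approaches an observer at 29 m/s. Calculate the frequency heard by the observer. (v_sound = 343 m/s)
f_obs = f·v/(v − v_s) = 811.6 Hz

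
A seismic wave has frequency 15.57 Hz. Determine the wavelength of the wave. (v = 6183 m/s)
λ = v/f = 397.1 m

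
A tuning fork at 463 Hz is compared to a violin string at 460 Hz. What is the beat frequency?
3 Hz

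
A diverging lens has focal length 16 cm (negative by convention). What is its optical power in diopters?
P = 1/f = -6.25 D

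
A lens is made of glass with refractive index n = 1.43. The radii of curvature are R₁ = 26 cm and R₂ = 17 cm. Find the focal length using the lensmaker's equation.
1/f = (n − 1)(1/R₁ − 1/R₂) → f = -114.2 cm (diverging lens)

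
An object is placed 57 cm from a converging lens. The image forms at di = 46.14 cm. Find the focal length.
1/f = 1/do + 1/di → f = 25.5 cm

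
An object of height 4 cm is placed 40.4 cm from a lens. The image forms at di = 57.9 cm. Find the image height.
hi = (-di/do) × ho = -5.733 cm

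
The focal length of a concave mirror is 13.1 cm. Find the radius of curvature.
R = 2|f| = 26.2 cm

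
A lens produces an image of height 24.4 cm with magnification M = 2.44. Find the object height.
ho = |hi|/|M| = 10 cm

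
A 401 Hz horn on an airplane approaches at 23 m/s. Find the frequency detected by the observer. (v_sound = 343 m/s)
f_obs = f·v/(v − v_s) = 429.8 Hz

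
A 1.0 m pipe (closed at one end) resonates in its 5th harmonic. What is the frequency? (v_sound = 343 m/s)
fₙ = nv/(4L) = 428.8 Hz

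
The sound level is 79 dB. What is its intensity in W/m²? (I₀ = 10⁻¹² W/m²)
I = I₀·10^(β/10) = 7.94 × 10⁻⁵ W/m²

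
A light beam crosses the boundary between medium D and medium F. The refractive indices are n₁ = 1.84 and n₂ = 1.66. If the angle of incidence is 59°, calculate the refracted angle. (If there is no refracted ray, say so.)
sin θ₂ = (n₁/n₂)·sin θ₁ = 0.9501 → θ₂ = 71.83°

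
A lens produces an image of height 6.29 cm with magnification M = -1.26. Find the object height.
ho = |hi|/|M| = 4.992 cm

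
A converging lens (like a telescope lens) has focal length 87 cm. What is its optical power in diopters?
P = 1/f = 1.149 D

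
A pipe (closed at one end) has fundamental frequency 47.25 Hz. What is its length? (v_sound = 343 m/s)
L = v/(4f₁) = 1.815 m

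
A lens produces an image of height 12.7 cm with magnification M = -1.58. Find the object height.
ho = |hi|/|M| = 8.038 cm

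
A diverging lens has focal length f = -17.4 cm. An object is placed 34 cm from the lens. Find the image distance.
1/di = 1/f − 1/do → di = -11.51 cm (virtual image)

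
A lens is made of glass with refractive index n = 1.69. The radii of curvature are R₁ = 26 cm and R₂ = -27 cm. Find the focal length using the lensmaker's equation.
1/f = (n − 1)(1/R₁ − 1/R₂) → f = 19.2 cm (converging lens)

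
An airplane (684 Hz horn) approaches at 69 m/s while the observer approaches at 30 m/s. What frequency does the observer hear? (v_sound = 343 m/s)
f_obs = f·(v + v_o)/(v − v_s) = 931.1 Hz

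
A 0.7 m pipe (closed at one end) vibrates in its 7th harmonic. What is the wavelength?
λₙ = 4L/n = 0.4 m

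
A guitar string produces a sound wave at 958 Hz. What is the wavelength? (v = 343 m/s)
λ = v/f = 0.358 m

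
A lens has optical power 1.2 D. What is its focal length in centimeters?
f = 1/P = 83.33 cm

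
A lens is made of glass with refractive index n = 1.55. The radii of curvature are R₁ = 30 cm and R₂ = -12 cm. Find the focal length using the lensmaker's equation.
1/f = (n − 1)(1/R₁ − 1/R₂) → f = 15.58 cm (converging lens)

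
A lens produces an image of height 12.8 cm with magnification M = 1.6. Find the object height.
ho = |hi|/|M| = 8 cm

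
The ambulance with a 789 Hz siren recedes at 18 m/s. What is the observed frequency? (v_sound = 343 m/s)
f_obs = f·v/(v + v_s) = 749.7 Hz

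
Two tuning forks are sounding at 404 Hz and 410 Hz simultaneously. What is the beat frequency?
6 Hz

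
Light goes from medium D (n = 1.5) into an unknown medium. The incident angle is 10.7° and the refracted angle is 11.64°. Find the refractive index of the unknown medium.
n₂ = n₁·sin θ₁ / sin θ₂ = 1.38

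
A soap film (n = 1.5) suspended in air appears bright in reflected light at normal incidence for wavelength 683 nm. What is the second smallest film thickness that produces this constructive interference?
2nt = (m − ½)λ with m = 2 → t = (m − ½)λ/(2n) = 341.5 nm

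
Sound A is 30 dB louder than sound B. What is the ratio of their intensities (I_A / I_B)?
I_A/I_B = 10^(Δβ/10) = 1000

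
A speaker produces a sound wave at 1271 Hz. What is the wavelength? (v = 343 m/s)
λ = v/f = 0.2699 m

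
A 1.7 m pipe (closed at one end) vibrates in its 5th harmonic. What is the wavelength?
λₙ = 4L/n = 1.36 m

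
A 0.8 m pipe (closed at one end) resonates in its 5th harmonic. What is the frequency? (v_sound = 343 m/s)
fₙ = nv/(4L) = 535.9 Hz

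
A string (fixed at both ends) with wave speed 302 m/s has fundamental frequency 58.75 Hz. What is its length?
L = v/(2f₁) = 2.57 m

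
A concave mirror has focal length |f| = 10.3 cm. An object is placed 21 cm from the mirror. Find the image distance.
f = +10.3 cm (concave); 1/di = 1/f − 1/do → di = 20.21 cm (real image, in front of mirror)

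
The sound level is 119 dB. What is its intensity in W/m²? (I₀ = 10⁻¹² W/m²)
I = I₀·10^(β/10) = 7.94 × 10⁻¹ W/m²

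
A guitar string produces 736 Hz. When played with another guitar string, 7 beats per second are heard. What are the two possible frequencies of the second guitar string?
f₂ = 736 ± 7 Hz → 743 Hz or 729 Hz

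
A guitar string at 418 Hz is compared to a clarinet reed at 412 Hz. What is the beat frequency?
6 Hz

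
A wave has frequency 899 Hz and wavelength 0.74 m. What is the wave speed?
v = fλ = 665.3 m/s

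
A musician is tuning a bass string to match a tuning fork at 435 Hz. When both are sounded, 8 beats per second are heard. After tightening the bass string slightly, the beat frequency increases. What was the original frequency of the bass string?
443 Hz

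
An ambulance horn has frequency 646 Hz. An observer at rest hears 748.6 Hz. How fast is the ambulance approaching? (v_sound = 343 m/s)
v_s = v·(1 − f/f_obs) = 47.01 m/s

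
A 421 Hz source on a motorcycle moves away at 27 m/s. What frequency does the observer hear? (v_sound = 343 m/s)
f_obs = f·v/(v + v_s) = 390.3 Hz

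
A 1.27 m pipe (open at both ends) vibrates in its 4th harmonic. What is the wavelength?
λₙ = 2L/n = 0.635 m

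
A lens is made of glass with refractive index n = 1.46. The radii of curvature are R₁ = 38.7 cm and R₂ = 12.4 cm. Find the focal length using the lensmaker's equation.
1/f = (n − 1)(1/R₁ − 1/R₂) → f = -39.67 cm (diverging lens)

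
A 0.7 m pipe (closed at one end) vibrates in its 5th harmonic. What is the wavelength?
λₙ = 4L/n = 0.56 m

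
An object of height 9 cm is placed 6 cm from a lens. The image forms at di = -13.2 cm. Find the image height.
hi = (-di/do) × ho = 19.8 cm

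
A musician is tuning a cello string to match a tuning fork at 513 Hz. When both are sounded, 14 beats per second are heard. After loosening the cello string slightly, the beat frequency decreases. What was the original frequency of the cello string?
527 Hz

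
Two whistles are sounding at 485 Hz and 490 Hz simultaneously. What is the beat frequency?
5 Hz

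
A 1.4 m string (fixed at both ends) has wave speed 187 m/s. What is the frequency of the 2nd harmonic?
fₙ = nv/(2L) = 133.6 Hz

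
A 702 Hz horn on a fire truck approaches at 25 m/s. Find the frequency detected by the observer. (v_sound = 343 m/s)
f_obs = f·v/(v − v_s) = 757.2 Hz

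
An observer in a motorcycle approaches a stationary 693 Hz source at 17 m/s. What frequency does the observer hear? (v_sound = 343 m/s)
f_obs = f·(v + v_o)/v = 727.3 Hz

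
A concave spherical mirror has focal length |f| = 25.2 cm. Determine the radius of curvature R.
R = 2|f| = 50.4 cm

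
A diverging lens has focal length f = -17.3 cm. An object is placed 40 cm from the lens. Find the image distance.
1/di = 1/f − 1/do → di = -12.08 cm (virtual image)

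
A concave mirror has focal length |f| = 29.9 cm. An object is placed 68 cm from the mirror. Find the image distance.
f = +29.9 cm (concave); 1/di = 1/f − 1/do → di = 53.36 cm (real image, in front of mirror)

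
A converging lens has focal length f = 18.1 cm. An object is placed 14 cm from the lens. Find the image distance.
1/di = 1/f − 1/do → di = -61.8 cm (virtual image)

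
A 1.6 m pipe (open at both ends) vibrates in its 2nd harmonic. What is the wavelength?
λₙ = 2L/n = 1.6 m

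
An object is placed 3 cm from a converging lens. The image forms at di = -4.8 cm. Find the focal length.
1/f = 1/do + 1/di → f = 8 cm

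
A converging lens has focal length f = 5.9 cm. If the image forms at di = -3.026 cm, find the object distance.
1/do = 1/f − 1/di → do = 2 cm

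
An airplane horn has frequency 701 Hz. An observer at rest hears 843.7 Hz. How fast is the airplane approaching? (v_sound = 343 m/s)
v_s = v·(1 − f/f_obs) = 58.01 m/s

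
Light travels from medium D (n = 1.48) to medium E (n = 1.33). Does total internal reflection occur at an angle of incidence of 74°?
θc = arcsin(n₂/n₁) = 63.98°; 74° > θc, so yes — total internal reflection.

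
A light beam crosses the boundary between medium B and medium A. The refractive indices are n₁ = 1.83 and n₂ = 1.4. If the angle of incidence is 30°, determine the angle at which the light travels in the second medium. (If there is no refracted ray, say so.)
sin θ₂ = (n₁/n₂)·sin θ₁ = 0.6536 → θ₂ = 40.81°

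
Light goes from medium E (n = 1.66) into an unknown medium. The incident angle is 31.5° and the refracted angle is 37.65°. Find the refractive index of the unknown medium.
n₂ = n₁·sin θ₁ / sin θ₂ = 1.42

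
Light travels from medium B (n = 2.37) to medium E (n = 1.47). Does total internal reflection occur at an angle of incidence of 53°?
θc = arcsin(n₂/n₁) = 38.33°; 53° > θc, so yes — total internal reflection.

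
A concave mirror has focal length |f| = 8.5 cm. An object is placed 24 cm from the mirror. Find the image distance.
f = +8.5 cm (concave); 1/di = 1/f − 1/do → di = 13.16 cm (real image, in front of mirror)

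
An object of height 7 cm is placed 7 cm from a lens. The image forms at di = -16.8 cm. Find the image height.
hi = (-di/do) × ho = 16.8 cm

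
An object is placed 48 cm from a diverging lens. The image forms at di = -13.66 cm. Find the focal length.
1/f = 1/do + 1/di → f = -19.09 cm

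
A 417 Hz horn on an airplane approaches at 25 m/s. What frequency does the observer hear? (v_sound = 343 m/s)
f_obs = f·v/(v − v_s) = 449.8 Hz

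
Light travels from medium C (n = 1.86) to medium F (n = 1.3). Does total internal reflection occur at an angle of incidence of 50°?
θc = arcsin(n₂/n₁) = 44.34°; 50° > θc, so yes — total internal reflection.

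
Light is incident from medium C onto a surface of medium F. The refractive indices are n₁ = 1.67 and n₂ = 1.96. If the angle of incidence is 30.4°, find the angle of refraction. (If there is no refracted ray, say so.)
sin θ₂ = (n₁/n₂)·sin θ₁ = 0.4312 → θ₂ = 25.54°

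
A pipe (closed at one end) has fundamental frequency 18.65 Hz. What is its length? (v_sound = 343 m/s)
L = v/(4f₁) = 4.598 m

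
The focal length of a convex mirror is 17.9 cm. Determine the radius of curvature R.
R = 2|f| = 35.8 cm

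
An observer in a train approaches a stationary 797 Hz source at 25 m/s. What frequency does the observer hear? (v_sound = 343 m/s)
f_obs = f·(v + v_o)/v = 855.1 Hz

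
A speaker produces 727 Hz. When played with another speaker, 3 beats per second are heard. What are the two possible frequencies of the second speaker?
f₂ = 727 ± 3 Hz → 730 Hz or 724 Hz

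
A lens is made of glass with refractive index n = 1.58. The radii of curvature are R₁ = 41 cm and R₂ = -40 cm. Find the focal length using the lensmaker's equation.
1/f = (n − 1)(1/R₁ − 1/R₂) → f = 34.91 cm (converging lens)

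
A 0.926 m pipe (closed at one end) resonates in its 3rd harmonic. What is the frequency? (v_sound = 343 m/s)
fₙ = nv/(4L) = 277.8 Hz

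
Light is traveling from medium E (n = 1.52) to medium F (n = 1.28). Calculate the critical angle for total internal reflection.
θc = arcsin(n₂/n₁) = 57.36°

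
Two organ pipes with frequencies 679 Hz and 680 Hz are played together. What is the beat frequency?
1 Hz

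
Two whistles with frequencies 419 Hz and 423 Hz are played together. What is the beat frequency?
4 Hz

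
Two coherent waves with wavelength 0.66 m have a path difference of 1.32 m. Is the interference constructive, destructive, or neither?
constructive — path difference = 2λ, a whole number of wavelengths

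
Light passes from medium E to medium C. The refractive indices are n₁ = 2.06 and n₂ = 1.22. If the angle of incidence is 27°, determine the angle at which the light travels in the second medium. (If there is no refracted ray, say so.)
sin θ₂ = (n₁/n₂)·sin θ₁ = 0.7666 → θ₂ = 50.05°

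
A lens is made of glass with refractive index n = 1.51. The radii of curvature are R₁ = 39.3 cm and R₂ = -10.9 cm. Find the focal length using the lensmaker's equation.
1/f = (n − 1)(1/R₁ − 1/R₂) → f = 16.73 cm (converging lens)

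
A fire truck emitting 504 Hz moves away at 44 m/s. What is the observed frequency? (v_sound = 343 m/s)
f_obs = f·v/(v + v_s) = 446.7 Hz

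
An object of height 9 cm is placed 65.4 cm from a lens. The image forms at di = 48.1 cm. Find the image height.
hi = (-di/do) × ho = -6.619 cm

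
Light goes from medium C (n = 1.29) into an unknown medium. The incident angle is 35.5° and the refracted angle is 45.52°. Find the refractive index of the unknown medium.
n₂ = n₁·sin θ₁ / sin θ₂ = 1.05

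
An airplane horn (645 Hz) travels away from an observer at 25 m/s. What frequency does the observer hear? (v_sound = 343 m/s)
f_obs = f·v/(v + v_s) = 601.2 Hz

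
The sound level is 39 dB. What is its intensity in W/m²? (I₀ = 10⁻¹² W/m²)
I = I₀·10^(β/10) = 7.94 × 10⁻⁹ W/m²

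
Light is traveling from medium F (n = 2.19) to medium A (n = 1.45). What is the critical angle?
θc = arcsin(n₂/n₁) = 41.46°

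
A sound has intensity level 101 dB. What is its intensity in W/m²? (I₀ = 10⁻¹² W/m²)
I = I₀·10^(β/10) = 1.26 × 10⁻² W/m²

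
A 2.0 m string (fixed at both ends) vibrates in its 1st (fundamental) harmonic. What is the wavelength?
λₙ = 2L/n = 4 m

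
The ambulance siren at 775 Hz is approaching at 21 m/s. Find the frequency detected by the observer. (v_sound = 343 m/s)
f_obs = f·v/(v − v_s) = 825.5 Hz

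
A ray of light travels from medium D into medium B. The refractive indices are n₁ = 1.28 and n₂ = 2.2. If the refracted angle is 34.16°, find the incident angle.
sin θ₁ = (n₂/n₁)·sin θ₂ → θ₁ = 74.82°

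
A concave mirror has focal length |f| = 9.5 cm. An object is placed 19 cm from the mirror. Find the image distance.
f = +9.5 cm (concave); 1/di = 1/f − 1/do → di = 19 cm (real image, in front of mirror)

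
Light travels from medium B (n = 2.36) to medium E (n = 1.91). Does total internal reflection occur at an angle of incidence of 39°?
θc = arcsin(n₂/n₁) = 54.03°; 39° < θc, so no — the ray refracts.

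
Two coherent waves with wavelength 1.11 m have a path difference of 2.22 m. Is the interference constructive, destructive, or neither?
constructive — path difference = 2λ, a whole number of wavelengths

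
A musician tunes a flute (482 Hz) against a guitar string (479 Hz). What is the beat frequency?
3 Hz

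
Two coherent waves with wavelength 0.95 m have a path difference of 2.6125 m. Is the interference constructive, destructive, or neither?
neither (partial) — path difference = 2.75λ, neither a whole number of wavelengths nor an odd multiple of λ/2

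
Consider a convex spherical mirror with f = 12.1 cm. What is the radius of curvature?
R = 2|f| = 24.2 cm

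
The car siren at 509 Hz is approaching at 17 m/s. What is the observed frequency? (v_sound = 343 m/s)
f_obs = f·v/(v − v_s) = 535.5 Hz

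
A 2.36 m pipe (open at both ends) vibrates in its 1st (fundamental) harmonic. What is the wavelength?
λₙ = 2L/n = 4.72 m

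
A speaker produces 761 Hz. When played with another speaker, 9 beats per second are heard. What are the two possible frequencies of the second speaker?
f₂ = 761 ± 9 Hz → 770 Hz or 752 Hz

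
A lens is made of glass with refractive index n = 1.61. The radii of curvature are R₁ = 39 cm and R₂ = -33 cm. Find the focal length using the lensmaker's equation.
1/f = (n − 1)(1/R₁ − 1/R₂) → f = 29.3 cm (converging lens)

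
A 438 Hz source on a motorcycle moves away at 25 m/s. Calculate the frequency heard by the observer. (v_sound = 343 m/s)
f_obs = f·v/(v + v_s) = 408.2 Hz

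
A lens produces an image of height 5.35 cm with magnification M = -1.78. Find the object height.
ho = |hi|/|M| = 3.006 cm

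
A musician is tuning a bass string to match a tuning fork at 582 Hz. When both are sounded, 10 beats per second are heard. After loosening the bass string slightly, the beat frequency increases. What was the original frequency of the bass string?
572 Hz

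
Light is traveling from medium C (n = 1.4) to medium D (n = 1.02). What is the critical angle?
θc = arcsin(n₂/n₁) = 46.77°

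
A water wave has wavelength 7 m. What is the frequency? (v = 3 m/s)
f = v/λ = 0.4286 Hz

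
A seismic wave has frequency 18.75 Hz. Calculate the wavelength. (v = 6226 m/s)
λ = v/f = 332.1 m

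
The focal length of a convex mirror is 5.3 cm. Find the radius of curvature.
R = 2|f| = 10.6 cm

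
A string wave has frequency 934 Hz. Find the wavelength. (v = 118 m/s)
λ = v/f = 0.1263 m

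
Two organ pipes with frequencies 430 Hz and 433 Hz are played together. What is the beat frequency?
3 Hz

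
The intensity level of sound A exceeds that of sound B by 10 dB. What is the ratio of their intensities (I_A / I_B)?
I_A/I_B = 10^(Δβ/10) = 10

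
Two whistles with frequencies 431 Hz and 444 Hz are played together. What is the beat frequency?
13 Hz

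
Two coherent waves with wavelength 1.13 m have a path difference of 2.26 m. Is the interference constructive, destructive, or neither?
constructive — path difference = 2λ, a whole number of wavelengths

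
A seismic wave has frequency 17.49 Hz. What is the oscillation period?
T = 1/f = 0.05718 s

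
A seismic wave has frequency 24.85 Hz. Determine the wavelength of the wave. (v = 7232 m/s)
λ = v/f = 291 m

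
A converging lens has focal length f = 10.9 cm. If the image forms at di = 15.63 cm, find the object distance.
1/do = 1/f − 1/di → do = 36.02 cm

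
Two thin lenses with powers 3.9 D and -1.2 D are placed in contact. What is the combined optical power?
P_total = P₁ + P₂ = 2.7 D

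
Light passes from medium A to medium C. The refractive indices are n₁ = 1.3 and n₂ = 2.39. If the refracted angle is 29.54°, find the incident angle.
sin θ₁ = (n₂/n₁)·sin θ₂ → θ₁ = 65.02°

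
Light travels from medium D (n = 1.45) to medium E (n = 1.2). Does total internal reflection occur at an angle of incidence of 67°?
θc = arcsin(n₂/n₁) = 55.85°; 67° > θc, so yes — total internal reflection.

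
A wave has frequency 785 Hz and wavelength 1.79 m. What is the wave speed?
v = fλ = 1405 m/s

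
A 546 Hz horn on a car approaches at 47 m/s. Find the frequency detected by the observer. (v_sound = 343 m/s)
f_obs = f·v/(v − v_s) = 632.7 Hz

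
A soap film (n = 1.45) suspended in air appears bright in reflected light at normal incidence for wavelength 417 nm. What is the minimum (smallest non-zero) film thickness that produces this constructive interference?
2nt = (m − ½)λ with m = 1 → t = (m − ½)λ/(2n) = 71.9 nm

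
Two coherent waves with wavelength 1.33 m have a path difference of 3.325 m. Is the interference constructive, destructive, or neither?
destructive — path difference = 2.5λ, an odd multiple of λ/2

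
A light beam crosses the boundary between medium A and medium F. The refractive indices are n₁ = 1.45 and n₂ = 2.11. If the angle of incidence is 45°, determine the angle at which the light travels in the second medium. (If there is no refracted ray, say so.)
sin θ₂ = (n₁/n₂)·sin θ₁ = 0.4859 → θ₂ = 29.07°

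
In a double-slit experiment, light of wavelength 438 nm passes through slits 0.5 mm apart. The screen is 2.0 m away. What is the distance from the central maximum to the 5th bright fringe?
y = mλL/d = 8.76 mm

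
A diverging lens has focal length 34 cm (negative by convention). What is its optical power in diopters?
P = 1/f = -2.941 D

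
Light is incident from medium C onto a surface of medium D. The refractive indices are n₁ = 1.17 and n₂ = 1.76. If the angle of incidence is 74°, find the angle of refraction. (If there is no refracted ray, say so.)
sin θ₂ = (n₁/n₂)·sin θ₁ = 0.639 → θ₂ = 39.72°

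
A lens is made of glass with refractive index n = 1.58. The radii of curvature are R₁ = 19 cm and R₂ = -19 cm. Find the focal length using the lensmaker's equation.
1/f = (n − 1)(1/R₁ − 1/R₂) → f = 16.38 cm (converging lens)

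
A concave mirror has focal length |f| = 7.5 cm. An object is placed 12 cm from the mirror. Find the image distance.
f = +7.5 cm (concave); 1/di = 1/f − 1/do → di = 20 cm (real image, in front of mirror)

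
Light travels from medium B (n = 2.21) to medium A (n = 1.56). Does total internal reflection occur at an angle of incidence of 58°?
θc = arcsin(n₂/n₁) = 44.9°; 58° > θc, so yes — total internal reflection.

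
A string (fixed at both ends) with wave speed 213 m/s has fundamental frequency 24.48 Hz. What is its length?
L = v/(2f₁) = 4.35 m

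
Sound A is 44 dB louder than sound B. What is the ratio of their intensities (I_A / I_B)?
I_A/I_B = 10^(Δβ/10) = 25120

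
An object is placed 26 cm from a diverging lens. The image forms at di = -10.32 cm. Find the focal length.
1/f = 1/do + 1/di → f = -17.11 cm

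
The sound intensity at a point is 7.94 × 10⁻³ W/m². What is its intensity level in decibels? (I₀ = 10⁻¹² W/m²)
β = 10·log₁₀(I/I₀) = 99 dB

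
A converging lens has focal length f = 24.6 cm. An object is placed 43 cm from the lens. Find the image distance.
1/di = 1/f − 1/do → di = 57.49 cm (real image)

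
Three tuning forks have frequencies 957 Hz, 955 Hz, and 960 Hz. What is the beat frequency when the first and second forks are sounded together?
2 Hz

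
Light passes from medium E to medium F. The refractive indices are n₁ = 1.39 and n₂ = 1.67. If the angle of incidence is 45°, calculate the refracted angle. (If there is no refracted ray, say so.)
sin θ₂ = (n₁/n₂)·sin θ₁ = 0.5885 → θ₂ = 36.05°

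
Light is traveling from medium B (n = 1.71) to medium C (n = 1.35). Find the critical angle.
θc = arcsin(n₂/n₁) = 52.14°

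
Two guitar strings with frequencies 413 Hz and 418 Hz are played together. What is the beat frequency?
5 Hz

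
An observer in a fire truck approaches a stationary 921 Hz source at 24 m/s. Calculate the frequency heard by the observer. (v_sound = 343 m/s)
f_obs = f·(v + v_o)/v = 985.4 Hz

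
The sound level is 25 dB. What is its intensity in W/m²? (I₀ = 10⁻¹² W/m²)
I = I₀·10^(β/10) = 3.16 × 10⁻¹⁰ W/m²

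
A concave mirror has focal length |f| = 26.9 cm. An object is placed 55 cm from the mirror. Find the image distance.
f = +26.9 cm (concave); 1/di = 1/f − 1/do → di = 52.65 cm (real image, in front of mirror)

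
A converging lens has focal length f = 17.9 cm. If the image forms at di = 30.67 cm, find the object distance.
1/do = 1/f − 1/di → do = 42.99 cm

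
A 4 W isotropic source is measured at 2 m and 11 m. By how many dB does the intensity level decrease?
Δβ = 20·log₁₀(r₂/r₁) = 14.81 dB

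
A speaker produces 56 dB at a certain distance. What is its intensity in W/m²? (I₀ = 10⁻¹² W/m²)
I = I₀·10^(β/10) = 3.98 × 10⁻⁷ W/m²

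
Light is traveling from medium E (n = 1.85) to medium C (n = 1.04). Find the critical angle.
θc = arcsin(n₂/n₁) = 34.21°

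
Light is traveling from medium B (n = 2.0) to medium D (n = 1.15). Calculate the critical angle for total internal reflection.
θc = arcsin(n₂/n₁) = 35.1°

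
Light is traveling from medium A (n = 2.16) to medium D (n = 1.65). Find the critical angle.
θc = arcsin(n₂/n₁) = 49.81°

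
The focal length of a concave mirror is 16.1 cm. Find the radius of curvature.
R = 2|f| = 32.2 cm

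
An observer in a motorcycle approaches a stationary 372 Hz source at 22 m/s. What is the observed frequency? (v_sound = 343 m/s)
f_obs = f·(v + v_o)/v = 395.9 Hz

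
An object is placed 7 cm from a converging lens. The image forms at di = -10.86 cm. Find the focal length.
1/f = 1/do + 1/di → f = 19.69 cm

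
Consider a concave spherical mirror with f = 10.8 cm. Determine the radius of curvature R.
R = 2|f| = 21.6 cm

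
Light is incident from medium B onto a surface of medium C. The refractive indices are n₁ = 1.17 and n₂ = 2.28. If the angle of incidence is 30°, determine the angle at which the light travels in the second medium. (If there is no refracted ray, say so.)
sin θ₂ = (n₁/n₂)·sin θ₁ = 0.2566 → θ₂ = 14.87°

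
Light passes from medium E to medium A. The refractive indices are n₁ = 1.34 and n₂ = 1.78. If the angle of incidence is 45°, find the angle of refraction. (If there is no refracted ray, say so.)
sin θ₂ = (n₁/n₂)·sin θ₁ = 0.5323 → θ₂ = 32.16°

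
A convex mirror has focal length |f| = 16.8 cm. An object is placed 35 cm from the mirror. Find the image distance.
f = −16.8 cm (convex); 1/di = 1/f − 1/do → di = -11.35 cm (virtual image, behind mirror)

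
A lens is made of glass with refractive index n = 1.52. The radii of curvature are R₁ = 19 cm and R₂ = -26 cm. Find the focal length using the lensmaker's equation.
1/f = (n − 1)(1/R₁ − 1/R₂) → f = 21.11 cm (converging lens)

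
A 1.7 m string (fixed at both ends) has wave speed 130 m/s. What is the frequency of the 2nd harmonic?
fₙ = nv/(2L) = 76.47 Hz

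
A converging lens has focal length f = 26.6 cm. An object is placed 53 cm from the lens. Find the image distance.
1/di = 1/f − 1/do → di = 53.4 cm (real image)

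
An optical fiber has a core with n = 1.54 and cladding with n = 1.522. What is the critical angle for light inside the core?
θc = arcsin(n_cladding/n_core) = 81.23°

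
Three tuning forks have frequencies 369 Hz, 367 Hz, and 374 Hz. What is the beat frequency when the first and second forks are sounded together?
2 Hz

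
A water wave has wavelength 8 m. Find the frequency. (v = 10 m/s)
f = v/λ = 1.25 Hz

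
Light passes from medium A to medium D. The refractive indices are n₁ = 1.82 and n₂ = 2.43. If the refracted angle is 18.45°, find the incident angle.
sin θ₁ = (n₂/n₁)·sin θ₂ → θ₁ = 25°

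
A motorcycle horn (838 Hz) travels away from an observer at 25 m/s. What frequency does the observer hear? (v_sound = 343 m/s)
f_obs = f·v/(v + v_s) = 781.1 Hz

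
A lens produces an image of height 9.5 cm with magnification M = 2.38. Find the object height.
ho = |hi|/|M| = 3.992 cm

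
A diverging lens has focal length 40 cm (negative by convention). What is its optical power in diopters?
P = 1/f = -2.5 D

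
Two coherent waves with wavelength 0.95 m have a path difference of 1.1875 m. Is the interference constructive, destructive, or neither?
neither (partial) — path difference = 1.25λ, neither a whole number of wavelengths nor an odd multiple of λ/2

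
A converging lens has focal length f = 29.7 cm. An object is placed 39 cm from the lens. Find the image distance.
1/di = 1/f − 1/do → di = 124.5 cm (real image)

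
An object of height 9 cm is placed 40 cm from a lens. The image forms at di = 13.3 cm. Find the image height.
hi = (-di/do) × ho = -2.993 cm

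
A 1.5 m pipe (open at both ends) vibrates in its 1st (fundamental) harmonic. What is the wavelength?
λₙ = 2L/n = 3 m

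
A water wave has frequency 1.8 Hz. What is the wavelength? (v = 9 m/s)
λ = v/f = 5 m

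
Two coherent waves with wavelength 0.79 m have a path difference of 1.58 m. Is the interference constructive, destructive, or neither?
constructive — path difference = 2λ, a whole number of wavelengths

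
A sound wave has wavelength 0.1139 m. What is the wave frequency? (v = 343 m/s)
f = v/λ = 3011 Hz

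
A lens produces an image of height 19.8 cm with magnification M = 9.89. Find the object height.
ho = |hi|/|M| = 2.002 cm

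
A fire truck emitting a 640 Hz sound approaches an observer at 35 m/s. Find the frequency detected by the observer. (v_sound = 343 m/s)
f_obs = f·v/(v − v_s) = 712.7 Hz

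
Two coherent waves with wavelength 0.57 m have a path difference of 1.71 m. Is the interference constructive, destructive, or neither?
constructive — path difference = 3λ, a whole number of wavelengths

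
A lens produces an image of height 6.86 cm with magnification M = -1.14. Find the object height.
ho = |hi|/|M| = 6.018 cm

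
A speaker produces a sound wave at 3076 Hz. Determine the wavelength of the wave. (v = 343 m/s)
λ = v/f = 0.1115 m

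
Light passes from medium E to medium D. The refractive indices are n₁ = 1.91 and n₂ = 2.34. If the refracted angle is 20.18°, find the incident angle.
sin θ₁ = (n₂/n₁)·sin θ₂ → θ₁ = 25°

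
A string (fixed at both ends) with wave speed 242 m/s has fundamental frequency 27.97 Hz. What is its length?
L = v/(2f₁) = 4.326 m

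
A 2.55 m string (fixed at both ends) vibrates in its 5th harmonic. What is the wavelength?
λₙ = 2L/n = 1.02 m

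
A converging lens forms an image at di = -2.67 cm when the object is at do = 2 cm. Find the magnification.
M = −di/do = 1.335 (upright image)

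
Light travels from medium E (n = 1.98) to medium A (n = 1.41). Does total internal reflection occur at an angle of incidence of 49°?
θc = arcsin(n₂/n₁) = 45.41°; 49° > θc, so yes — total internal reflection.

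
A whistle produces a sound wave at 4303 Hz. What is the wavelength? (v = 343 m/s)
λ = v/f = 0.07971 m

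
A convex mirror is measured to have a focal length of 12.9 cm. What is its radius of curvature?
R = 2|f| = 25.8 cm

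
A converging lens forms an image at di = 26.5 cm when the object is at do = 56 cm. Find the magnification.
M = −di/do = -0.4732 (inverted image)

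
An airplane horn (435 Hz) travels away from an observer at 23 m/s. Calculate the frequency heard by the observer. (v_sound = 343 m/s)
f_obs = f·v/(v + v_s) = 407.7 Hz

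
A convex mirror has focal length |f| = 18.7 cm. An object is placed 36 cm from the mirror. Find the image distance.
f = −18.7 cm (convex); 1/di = 1/f − 1/do → di = -12.31 cm (virtual image, behind mirror)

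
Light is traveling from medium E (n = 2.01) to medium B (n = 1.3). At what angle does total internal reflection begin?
θc = arcsin(n₂/n₁) = 40.3°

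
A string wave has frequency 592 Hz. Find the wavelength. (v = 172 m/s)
λ = v/f = 0.2905 m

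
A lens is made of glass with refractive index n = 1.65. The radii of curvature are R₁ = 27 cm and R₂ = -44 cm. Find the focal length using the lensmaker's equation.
1/f = (n − 1)(1/R₁ − 1/R₂) → f = 25.74 cm (converging lens)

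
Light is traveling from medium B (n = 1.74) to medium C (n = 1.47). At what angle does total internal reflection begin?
θc = arcsin(n₂/n₁) = 57.65°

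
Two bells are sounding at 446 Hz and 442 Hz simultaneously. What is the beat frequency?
4 Hz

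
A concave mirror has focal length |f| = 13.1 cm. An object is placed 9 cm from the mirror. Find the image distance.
f = +13.1 cm (concave); 1/di = 1/f − 1/do → di = -28.76 cm (virtual image, behind mirror)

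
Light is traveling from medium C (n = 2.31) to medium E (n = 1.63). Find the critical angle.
θc = arcsin(n₂/n₁) = 44.88°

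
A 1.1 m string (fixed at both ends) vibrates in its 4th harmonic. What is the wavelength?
λₙ = 2L/n = 0.55 m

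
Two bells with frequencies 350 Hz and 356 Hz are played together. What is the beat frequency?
6 Hz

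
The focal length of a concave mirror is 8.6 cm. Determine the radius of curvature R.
R = 2|f| = 17.2 cm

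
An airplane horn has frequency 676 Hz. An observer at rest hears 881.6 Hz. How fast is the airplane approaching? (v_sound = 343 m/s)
v_s = v·(1 − f/f_obs) = 79.99 m/s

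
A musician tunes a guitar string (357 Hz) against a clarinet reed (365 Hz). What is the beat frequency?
8 Hz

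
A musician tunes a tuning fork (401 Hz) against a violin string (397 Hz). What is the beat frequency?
4 Hz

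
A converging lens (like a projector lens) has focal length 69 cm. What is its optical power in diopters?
P = 1/f = 1.449 D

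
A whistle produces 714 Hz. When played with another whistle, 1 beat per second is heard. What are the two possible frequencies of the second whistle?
f₂ = 714 ± 1 Hz → 715 Hz or 713 Hz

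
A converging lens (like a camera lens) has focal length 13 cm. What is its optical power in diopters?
P = 1/f = 7.692 D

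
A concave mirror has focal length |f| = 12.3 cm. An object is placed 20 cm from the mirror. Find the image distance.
f = +12.3 cm (concave); 1/di = 1/f − 1/do → di = 31.95 cm (real image, in front of mirror)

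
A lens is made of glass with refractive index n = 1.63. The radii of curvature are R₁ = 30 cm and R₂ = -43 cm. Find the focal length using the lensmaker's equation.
1/f = (n − 1)(1/R₁ − 1/R₂) → f = 28.05 cm (converging lens)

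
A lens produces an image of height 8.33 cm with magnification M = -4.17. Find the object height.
ho = |hi|/|M| = 1.998 cm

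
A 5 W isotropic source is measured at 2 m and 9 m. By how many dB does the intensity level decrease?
Δβ = 20·log₁₀(r₂/r₁) = 13.06 dB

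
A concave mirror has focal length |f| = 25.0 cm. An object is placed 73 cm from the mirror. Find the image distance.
f = +25.0 cm (concave); 1/di = 1/f − 1/do → di = 38.02 cm (real image, in front of mirror)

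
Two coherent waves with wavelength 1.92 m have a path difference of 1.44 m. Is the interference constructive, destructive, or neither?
neither (partial) — path difference = 0.75λ, neither a whole number of wavelengths nor an odd multiple of λ/2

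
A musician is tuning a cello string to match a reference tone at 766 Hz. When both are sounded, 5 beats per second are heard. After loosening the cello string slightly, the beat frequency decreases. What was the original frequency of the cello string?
771 Hz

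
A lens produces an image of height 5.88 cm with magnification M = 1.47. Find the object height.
ho = |hi|/|M| = 4 cm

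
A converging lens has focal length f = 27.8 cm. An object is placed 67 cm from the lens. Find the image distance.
1/di = 1/f − 1/do → di = 47.52 cm (real image)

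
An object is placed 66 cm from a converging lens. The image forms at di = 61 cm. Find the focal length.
1/f = 1/do + 1/di → f = 31.7 cm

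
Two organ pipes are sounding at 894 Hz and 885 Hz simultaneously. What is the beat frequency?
9 Hz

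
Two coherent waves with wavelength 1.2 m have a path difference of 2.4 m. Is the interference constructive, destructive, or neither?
constructive — path difference = 2λ, a whole number of wavelengths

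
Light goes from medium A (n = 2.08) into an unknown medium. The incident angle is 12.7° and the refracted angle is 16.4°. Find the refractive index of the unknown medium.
n₂ = n₁·sin θ₁ / sin θ₂ = 1.62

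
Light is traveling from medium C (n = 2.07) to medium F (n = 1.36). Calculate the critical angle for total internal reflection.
θc = arcsin(n₂/n₁) = 41.07°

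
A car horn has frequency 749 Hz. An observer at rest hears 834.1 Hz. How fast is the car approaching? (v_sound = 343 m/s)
v_s = v·(1 − f/f_obs) = 34.99 m/s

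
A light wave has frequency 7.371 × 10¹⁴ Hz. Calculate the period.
T = 1/f = 1.357 × 10⁻¹⁵ s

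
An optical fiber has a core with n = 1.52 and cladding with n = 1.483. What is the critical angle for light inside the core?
θc = arcsin(n_cladding/n_core) = 77.33°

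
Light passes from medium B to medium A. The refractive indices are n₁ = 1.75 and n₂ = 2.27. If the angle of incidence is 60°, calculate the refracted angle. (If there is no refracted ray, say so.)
sin θ₂ = (n₁/n₂)·sin θ₁ = 0.6676 → θ₂ = 41.89°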